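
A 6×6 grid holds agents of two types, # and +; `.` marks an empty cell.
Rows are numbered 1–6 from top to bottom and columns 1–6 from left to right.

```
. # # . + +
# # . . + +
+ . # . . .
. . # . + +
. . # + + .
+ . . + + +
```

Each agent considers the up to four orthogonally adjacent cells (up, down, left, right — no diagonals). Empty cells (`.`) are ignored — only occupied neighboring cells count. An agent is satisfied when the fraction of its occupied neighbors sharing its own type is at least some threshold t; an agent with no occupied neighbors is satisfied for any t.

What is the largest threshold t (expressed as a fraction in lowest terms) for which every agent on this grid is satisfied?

Row 1: (1,2)# 2/2 · (1,3)# 1/1 · (1,5)+ 2/2 · (1,6)+ 2/2
Row 2: (2,1)# 1/2 · (2,2)# 2/2 · (2,5)+ 2/2 · (2,6)+ 2/2
Row 3: (3,1)+ 0/1 · (3,3)# 1/1
Row 4: (4,3)# 2/2 · (4,5)+ 2/2 · (4,6)+ 1/1
Row 5: (5,3)# 1/2 · (5,4)+ 2/3 · (5,5)+ 3/3
Row 6: (6,1)+ — no occupied neighbors · (6,4)+ 2/2 · (6,5)+ 3/3 · (6,6)+ 1/1
The smallest same-type fraction is 0/1 at (3,1), which reduces to 0/1. Any threshold above that leaves this agent unsatisfied.

0/1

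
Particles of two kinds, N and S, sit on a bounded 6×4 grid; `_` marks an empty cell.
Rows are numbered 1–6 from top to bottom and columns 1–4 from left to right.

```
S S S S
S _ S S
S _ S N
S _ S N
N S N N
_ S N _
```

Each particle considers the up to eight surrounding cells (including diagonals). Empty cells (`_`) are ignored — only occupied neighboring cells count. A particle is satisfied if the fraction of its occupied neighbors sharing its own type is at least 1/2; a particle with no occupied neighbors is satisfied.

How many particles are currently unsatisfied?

4

(1,1)S 2/2 ✓
(1,2)S 4/4 ✓
(1,3)S 4/4 ✓
(1,4)S 3/3 ✓
(2,1)S 3/3 ✓
(2,3)S 5/6 ✓
(2,4)S 4/5 ✓
(3,1)S 2/2 ✓
(3,3)S 3/5 ✓
(3,4)N 1/5 ✗
(4,1)S 2/3 ✓
(4,3)S 2/6 ✗
(4,4)N 3/5 ✓
(5,1)N 0/3 ✗
(5,2)S 3/6 ✓
(5,3)N 3/6 ✓
(5,4)N 3/4 ✓
(6,2)S 1/4 ✗
(6,3)N 2/4 ✓
Unsatisfied: (3,4), (4,3), (5,1), (6,2) — 4 in total.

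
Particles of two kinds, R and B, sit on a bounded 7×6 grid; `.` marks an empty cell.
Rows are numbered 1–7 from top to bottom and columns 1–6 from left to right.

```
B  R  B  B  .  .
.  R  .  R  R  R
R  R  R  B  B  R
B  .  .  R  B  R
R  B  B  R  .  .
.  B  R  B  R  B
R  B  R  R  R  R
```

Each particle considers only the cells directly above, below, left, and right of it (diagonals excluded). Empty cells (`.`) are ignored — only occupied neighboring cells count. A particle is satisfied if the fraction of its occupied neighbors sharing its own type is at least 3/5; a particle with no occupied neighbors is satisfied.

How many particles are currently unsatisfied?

23

Row 1: (1,1)B 0/1 not · (1,2)R 1/3 not · (1,3)B 1/2 not · (1,4)B 1/2 not
Row 2: (2,2)R 2/2 satisfied · (2,4)R 1/3 not · (2,5)R 2/3 satisfied · (2,6)R 2/2 satisfied
Row 3: (3,1)R 1/2 not · (3,2)R 3/3 satisfied · (3,3)R 1/2 not · (3,4)B 1/4 not · (3,5)B 2/4 not · (3,6)R 2/3 satisfied
Row 4: (4,1)B 0/2 not · (4,4)R 1/3 not · (4,5)B 1/3 not · (4,6)R 1/2 not
Row 5: (5,1)R 0/2 not · (5,2)B 2/3 satisfied · (5,3)B 1/3 not · (5,4)R 1/3 not
Row 6: (6,2)B 2/3 satisfied · (6,3)R 1/4 not · (6,4)B 0/4 not · (6,5)R 1/3 not · (6,6)B 0/2 not
Row 7: (7,1)R 0/1 not · (7,2)B 1/3 not · (7,3)R 2/3 satisfied · (7,4)R 2/3 satisfied · (7,5)R 3/3 satisfied · (7,6)R 1/2 not
Unsatisfied: (1,1), (1,2), (1,3), (1,4), (2,4), (3,1), (3,3), (3,4), (3,5), (4,1), (4,4), (4,5), (4,6), (5,1), (5,3), (5,4), (6,3), (6,4), (6,5), (6,6), (7,1), (7,2), (7,6) — 23 in total.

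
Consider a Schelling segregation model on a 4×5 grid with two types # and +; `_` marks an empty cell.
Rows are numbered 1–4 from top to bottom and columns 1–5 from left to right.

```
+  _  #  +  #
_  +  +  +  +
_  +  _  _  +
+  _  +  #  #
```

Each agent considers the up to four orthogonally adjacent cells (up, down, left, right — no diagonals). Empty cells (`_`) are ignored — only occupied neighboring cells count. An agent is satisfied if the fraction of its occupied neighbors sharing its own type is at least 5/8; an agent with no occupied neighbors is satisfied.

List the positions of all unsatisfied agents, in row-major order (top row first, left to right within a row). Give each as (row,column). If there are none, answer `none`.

(1,3), (1,4), (1,5), (3,5), (4,3), (4,4), (4,5)

(1,1)+ 0/0 ok
(1,3)# 0/2 unhappy
(1,4)+ 1/3 unhappy
(1,5)# 0/2 unhappy
(2,2)+ 2/2 ok
(2,3)+ 2/3 ok
(2,4)+ 3/3 ok
(2,5)+ 2/3 ok
(3,2)+ 1/1 ok
(3,5)+ 1/2 unhappy
(4,1)+ 0/0 ok
(4,3)+ 0/1 unhappy
(4,4)# 1/2 unhappy
(4,5)# 1/2 unhappy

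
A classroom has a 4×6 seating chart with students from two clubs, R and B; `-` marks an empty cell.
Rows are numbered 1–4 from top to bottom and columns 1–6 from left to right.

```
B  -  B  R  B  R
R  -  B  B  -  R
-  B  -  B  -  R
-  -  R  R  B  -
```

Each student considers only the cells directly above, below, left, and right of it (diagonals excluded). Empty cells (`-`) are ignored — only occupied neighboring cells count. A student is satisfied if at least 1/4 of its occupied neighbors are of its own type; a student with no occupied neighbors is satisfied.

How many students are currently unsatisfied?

Row 1: (1,1)B 0/1 not · (1,3)B 1/2 satisfied · (1,4)R 0/3 not · (1,5)B 0/2 not · (1,6)R 1/2 satisfied
Row 2: (2,1)R 0/1 not · (2,3)B 2/2 satisfied · (2,4)B 2/3 satisfied · (2,6)R 2/2 satisfied
Row 3: (3,2)B 0/0 satisfied · (3,4)B 1/2 satisfied · (3,6)R 1/1 satisfied
Row 4: (4,3)R 1/1 satisfied · (4,4)R 1/3 satisfied · (4,5)B 0/1 not
Unsatisfied: (1,1), (1,4), (1,5), (2,1), (4,5) — 5 in total.

5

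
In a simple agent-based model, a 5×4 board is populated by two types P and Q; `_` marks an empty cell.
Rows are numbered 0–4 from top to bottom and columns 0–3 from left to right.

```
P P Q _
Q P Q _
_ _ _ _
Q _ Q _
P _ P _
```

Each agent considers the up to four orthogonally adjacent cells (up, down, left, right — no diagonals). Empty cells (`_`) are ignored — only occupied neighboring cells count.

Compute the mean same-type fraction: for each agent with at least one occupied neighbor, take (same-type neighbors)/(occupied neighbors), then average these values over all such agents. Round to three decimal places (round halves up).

0.250

(0,0)P 1/2
(0,1)P 2/3
(0,2)Q 1/2
(1,0)Q 0/2
(1,1)P 1/3
(1,2)Q 1/2
(3,0)Q 0/1
(3,2)Q 0/1
(4,0)P 0/1
(4,2)P 0/1
Sum over 10 agents: 1/2 + 2/3 + 1/2 + 0/2 + 1/3 + 1/2 + 0/1 + 0/1 + 0/1 + 0/1 = 5/2; mean = 5/2 ÷ 10 = 1/4 = 0.25 → 0.250.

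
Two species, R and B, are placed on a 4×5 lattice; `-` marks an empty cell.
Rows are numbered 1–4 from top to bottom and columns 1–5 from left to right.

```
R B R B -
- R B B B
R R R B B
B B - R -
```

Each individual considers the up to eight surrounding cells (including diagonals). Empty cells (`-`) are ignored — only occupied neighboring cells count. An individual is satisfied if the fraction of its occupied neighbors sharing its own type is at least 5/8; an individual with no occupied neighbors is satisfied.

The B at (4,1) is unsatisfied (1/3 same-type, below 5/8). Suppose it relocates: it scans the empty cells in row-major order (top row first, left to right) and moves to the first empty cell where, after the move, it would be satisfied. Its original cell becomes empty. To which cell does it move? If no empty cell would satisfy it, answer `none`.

Vacating (4,1). Empty cells in order:
  (1,5): 3/3 same-type → satisfied — stop here.

(1,5)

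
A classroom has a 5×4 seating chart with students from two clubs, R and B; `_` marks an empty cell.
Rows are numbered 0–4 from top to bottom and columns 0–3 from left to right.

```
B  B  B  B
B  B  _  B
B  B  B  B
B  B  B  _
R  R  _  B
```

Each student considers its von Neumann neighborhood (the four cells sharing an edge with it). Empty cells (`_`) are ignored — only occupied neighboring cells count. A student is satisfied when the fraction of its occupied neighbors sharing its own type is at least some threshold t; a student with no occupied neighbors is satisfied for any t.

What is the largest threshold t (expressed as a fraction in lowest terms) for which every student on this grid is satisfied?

Row 0: (0,0)B 2/2 · (0,1)B 3/3 · (0,2)B 2/2 · (0,3)B 2/2
Row 1: (1,0)B 3/3 · (1,1)B 3/3 · (1,3)B 2/2
Row 2: (2,0)B 3/3 · (2,1)B 4/4 · (2,2)B 3/3 · (2,3)B 2/2
Row 3: (3,0)B 2/3 · (3,1)B 3/4 · (3,2)B 2/2
Row 4: (4,0)R 1/2 · (4,1)R 1/2 · (4,3)B — no occupied neighbors
The smallest same-type fraction is 1/2 at (4,0), which reduces to 1/2. Any threshold above that leaves this student unsatisfied.

1/2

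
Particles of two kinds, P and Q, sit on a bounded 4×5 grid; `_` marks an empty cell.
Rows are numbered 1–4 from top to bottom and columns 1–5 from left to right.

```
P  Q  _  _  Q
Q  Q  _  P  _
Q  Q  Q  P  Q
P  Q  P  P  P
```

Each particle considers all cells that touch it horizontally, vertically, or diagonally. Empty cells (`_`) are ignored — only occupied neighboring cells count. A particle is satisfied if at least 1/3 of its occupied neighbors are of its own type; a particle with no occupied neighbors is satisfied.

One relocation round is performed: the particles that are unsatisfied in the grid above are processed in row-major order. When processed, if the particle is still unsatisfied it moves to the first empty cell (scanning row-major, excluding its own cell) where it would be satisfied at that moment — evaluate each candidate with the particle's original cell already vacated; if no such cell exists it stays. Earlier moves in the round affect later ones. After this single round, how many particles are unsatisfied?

Initially unsatisfied (in order): (1,1), (1,5), (2,4), (3,5), (4,1).
  (1,1) → (1,3).
  (1,5) → (1,1).
  (2,4): now satisfied by earlier moves; stays.
  (3,5) → (2,3).
  (4,1) → (1,4).
Resulting grid:
Q Q P P _
Q Q Q P _
Q Q Q P _
_ Q P P P
All satisfied now.

0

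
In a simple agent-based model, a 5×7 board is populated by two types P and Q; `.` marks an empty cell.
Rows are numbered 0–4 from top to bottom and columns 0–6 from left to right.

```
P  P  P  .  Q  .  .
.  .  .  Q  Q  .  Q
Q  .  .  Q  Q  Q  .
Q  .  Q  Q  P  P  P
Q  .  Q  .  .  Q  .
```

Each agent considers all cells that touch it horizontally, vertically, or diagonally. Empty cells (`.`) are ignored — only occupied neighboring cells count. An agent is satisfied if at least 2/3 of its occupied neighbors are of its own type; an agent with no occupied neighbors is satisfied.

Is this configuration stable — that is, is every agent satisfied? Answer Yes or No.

No

Row 0: (0,0)P 1/1 satisfied · (0,1)P 2/2 satisfied · (0,2)P 1/2 not · (0,4)Q 2/2 satisfied
Row 1: (1,3)Q 4/5 satisfied · (1,4)Q 5/5 satisfied · (1,6)Q 1/1 satisfied
Row 2: (2,0)Q 1/1 satisfied · (2,3)Q 5/6 satisfied · (2,4)Q 5/7 satisfied · (2,5)Q 3/6 not
Row 3: (3,0)Q 2/2 satisfied · (3,2)Q 3/3 satisfied · (3,3)Q 4/5 satisfied · (3,4)P 1/6 not · (3,5)P 2/5 not · (3,6)P 1/3 not
Row 4: (4,0)Q 1/1 satisfied · (4,2)Q 2/2 satisfied · (4,5)Q 0/3 not
For instance (0,2) has only 1/2 same-type neighbors, below 2/3.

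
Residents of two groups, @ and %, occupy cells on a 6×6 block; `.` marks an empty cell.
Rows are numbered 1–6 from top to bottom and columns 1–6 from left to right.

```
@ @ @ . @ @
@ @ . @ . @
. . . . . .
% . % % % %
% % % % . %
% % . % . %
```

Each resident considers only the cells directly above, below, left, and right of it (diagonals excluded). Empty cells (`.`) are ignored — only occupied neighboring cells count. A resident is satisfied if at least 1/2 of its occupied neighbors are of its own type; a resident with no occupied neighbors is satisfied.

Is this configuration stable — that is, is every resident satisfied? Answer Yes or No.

Yes

Row 1: (1,1)@ 2/2 ✓ · (1,2)@ 3/3 ✓ · (1,3)@ 1/1 ✓ · (1,5)@ 1/1 ✓ · (1,6)@ 2/2 ✓
Row 2: (2,1)@ 2/2 ✓ · (2,2)@ 2/2 ✓ · (2,4)@ 0/0 ✓ · (2,6)@ 1/1 ✓
Row 4: (4,1)% 1/1 ✓ · (4,3)% 2/2 ✓ · (4,4)% 3/3 ✓ · (4,5)% 2/2 ✓ · (4,6)% 2/2 ✓
Row 5: (5,1)% 3/3 ✓ · (5,2)% 3/3 ✓ · (5,3)% 3/3 ✓ · (5,4)% 3/3 ✓ · (5,6)% 2/2 ✓
Row 6: (6,1)% 2/2 ✓ · (6,2)% 2/2 ✓ · (6,4)% 1/1 ✓ · (6,6)% 1/1 ✓
All meet the threshold, so the configuration is stable.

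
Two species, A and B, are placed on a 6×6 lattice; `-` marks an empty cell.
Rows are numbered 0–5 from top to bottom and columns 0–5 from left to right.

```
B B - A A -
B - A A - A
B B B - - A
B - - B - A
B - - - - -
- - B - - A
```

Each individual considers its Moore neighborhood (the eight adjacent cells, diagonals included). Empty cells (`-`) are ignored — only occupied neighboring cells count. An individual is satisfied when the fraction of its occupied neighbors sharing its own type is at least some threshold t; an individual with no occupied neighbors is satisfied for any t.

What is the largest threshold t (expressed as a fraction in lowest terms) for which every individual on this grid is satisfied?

(0,0)B 2/2
(0,1)B 2/3
(0,3)A 3/3
(0,4)A 3/3
(1,0)B 4/4
(1,2)A 2/5
(1,3)A 3/4
(1,5)A 2/2
(2,0)B 3/3
(2,1)B 4/5
(2,2)B 2/4
(2,5)A 2/2
(3,0)B 3/3
(3,3)B 1/1
(3,5)A 1/1
(4,0)B 1/1
(5,2)B — no occupied neighbors
(5,5)A — no occupied neighbors
The smallest same-type fraction is 2/5 at (1,2), which reduces to 2/5. Any threshold above that leaves this individual unsatisfied.

2/5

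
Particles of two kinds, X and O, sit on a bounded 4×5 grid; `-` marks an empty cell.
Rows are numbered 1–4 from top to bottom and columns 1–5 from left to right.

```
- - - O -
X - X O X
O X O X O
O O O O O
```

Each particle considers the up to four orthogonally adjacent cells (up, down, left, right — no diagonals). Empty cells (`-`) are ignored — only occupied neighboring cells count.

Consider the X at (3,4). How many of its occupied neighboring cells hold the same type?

0

Occupied neighbors of (3,4): (2,4)=O, (4,4)=O, (3,3)=O, (3,5)=O.
Same type (X): 0 of 4.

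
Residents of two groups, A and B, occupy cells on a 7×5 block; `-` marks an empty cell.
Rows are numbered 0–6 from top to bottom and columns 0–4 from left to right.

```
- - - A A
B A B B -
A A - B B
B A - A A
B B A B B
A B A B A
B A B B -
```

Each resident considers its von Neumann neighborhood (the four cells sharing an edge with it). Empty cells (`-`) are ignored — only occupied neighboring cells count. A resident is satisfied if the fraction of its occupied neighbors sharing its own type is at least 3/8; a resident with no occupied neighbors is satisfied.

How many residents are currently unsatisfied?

Row 0: (0,3)A 1/2 satisfied · (0,4)A 1/1 satisfied
Row 1: (1,0)B 0/2 not · (1,1)A 1/3 not · (1,2)B 1/2 satisfied · (1,3)B 2/3 satisfied
Row 2: (2,0)A 1/3 not · (2,1)A 3/3 satisfied · (2,3)B 2/3 satisfied · (2,4)B 1/2 satisfied
Row 3: (3,0)B 1/3 not · (3,1)A 1/3 not · (3,3)A 1/3 not · (3,4)A 1/3 not
Row 4: (4,0)B 2/3 satisfied · (4,1)B 2/4 satisfied · (4,2)A 1/3 not · (4,3)B 2/4 satisfied · (4,4)B 1/3 not
Row 5: (5,0)A 0/3 not · (5,1)B 1/4 not · (5,2)A 1/4 not · (5,3)B 2/4 satisfied · (5,4)A 0/2 not
Row 6: (6,0)B 0/2 not · (6,1)A 0/3 not · (6,2)B 1/3 not · (6,3)B 2/2 satisfied
Unsatisfied: (1,0), (1,1), (2,0), (3,0), (3,1), (3,3), (3,4), (4,2), (4,4), (5,0), (5,1), (5,2), (5,4), (6,0), (6,1), (6,2) — 16 in total.

16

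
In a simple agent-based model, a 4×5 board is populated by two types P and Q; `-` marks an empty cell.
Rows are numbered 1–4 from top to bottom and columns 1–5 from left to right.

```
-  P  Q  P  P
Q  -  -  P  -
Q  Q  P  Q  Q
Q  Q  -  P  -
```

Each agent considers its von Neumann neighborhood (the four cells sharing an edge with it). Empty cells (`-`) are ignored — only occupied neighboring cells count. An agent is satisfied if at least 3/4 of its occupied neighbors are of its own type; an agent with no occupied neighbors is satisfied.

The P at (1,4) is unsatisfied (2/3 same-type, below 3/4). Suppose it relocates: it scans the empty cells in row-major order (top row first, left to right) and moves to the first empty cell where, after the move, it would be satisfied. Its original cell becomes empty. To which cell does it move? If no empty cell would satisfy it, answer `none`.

Vacating (1,4). Empty cells in order:
  (1,1): 1/2 same-type → still unsatisfied.
  (2,2): 1/3 same-type → still unsatisfied.
  (2,3): 2/3 same-type → still unsatisfied.
  (2,5): 2/3 same-type → still unsatisfied.
  (4,3): 2/3 same-type → still unsatisfied.
  (4,5): 1/2 same-type → still unsatisfied.

none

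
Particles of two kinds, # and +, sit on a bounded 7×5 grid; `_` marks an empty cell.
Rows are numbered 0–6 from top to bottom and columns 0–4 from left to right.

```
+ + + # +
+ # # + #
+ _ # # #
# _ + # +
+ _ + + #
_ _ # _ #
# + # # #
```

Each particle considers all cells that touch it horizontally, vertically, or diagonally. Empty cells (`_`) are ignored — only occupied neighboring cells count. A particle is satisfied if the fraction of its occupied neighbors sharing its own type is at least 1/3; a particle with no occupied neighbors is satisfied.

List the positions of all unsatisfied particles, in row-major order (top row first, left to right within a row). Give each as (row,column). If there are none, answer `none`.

Row 0: (0,0)+ 2/3 ok · (0,1)+ 3/5 ok · (0,2)+ 2/5 ok · (0,3)# 2/5 ok · (0,4)+ 1/3 ok
Row 1: (1,0)+ 3/4 ok · (1,1)# 2/7 unhappy · (1,2)# 4/7 ok · (1,3)+ 2/8 unhappy · (1,4)# 3/5 ok
Row 2: (2,0)+ 1/3 ok · (2,2)# 4/6 ok · (2,3)# 5/8 ok · (2,4)# 3/5 ok
Row 3: (3,0)# 0/2 unhappy · (3,2)+ 2/5 ok · (3,3)# 4/8 ok · (3,4)+ 1/5 unhappy
Row 4: (4,0)+ 0/1 unhappy · (4,2)+ 2/4 ok · (4,3)+ 3/7 ok · (4,4)# 2/4 ok
Row 5: (5,2)# 2/5 ok · (5,4)# 3/4 ok
Row 6: (6,0)# 0/1 unhappy · (6,1)+ 0/3 unhappy · (6,2)# 2/3 ok · (6,3)# 4/4 ok · (6,4)# 2/2 ok

(1,1), (1,3), (3,0), (3,4), (4,0), (6,0), (6,1)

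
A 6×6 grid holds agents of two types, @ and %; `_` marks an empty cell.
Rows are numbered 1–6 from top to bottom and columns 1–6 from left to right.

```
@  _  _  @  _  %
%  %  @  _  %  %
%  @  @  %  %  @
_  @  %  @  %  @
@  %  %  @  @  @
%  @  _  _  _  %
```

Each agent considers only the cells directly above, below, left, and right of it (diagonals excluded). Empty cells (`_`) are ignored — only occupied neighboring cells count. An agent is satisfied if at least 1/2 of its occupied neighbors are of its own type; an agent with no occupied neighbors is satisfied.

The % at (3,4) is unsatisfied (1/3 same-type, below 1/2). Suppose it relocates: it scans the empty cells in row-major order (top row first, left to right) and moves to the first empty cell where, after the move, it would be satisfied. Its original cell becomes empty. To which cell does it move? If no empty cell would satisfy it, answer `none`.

Vacating (3,4). Empty cells in order:
  (1,2): 1/2 same-type → satisfied — stop here.

(1,2)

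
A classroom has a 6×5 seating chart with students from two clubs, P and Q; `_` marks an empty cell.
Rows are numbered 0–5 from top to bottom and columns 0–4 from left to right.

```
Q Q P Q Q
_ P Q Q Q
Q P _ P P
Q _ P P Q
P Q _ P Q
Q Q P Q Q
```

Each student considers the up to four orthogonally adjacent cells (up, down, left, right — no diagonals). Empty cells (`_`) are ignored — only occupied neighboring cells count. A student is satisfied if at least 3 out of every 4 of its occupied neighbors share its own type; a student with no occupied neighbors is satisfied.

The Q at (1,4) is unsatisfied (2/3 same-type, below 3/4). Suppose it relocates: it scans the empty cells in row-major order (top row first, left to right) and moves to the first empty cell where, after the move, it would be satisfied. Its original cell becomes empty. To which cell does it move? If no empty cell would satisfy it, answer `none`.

Vacating (1,4). Empty cells in order:
  (1,0): 2/3 same-type → still unsatisfied.
  (2,2): 1/4 same-type → still unsatisfied.
  (3,1): 2/4 same-type → still unsatisfied.
  (4,2): 1/4 same-type → still unsatisfied.

none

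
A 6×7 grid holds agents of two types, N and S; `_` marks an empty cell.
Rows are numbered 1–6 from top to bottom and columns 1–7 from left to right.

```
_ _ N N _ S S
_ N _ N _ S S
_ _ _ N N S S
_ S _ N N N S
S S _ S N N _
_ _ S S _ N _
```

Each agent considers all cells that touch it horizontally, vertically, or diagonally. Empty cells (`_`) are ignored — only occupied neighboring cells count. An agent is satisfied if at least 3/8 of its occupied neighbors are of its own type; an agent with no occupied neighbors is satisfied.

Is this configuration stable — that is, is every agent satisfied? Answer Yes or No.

(1,3)N 3/3 ok
(1,4)N 2/2 ok
(1,6)S 3/3 ok
(1,7)S 3/3 ok
(2,2)N 1/1 ok
(2,4)N 4/4 ok
(2,6)S 5/6 ok
(2,7)S 5/5 ok
(3,4)N 4/4 ok
(3,5)N 5/7 ok
(3,6)S 4/7 ok
(3,7)S 4/5 ok
(4,2)S 2/2 ok
(4,4)N 4/5 ok
(4,5)N 6/8 ok
(4,6)N 4/7 ok
(4,7)S 2/4 ok
(5,1)S 2/2 ok
(5,2)S 3/3 ok
(5,4)S 2/5 ok
(5,5)N 5/7 ok
(5,6)N 4/5 ok
(6,3)S 3/3 ok
(6,4)S 2/3 ok
(6,6)N 2/2 ok
All meet the threshold, so the configuration is stable.

Yes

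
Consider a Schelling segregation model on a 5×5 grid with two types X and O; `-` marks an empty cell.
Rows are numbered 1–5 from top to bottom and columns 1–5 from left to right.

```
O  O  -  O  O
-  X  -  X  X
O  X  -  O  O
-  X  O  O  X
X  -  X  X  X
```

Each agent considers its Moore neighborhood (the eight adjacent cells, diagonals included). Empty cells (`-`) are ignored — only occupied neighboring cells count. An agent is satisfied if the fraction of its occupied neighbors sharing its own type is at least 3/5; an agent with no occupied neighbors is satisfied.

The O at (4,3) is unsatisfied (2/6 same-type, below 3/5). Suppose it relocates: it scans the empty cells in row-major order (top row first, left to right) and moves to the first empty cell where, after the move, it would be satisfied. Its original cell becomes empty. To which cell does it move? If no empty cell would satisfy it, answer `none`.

(2,1)

Vacating (4,3). Empty cells in order:
  (1,3): 2/4 same-type → still unsatisfied.
  (2,1): 3/5 same-type → satisfied — stop here.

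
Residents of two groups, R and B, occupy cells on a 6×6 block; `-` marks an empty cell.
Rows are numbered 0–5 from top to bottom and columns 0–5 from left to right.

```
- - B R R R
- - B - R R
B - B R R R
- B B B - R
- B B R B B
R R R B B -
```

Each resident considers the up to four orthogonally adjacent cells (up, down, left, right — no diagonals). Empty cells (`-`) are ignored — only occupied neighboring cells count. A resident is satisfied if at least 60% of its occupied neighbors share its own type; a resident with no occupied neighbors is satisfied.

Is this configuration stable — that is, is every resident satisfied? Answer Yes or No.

Row 0: (0,2)B 1/2 unhappy · (0,3)R 1/2 unhappy · (0,4)R 3/3 ok · (0,5)R 2/2 ok
Row 1: (1,2)B 2/2 ok · (1,4)R 3/3 ok · (1,5)R 3/3 ok
Row 2: (2,0)B 0/0 ok · (2,2)B 2/3 ok · (2,3)R 1/3 unhappy · (2,4)R 3/3 ok · (2,5)R 3/3 ok
Row 3: (3,1)B 2/2 ok · (3,2)B 4/4 ok · (3,3)B 1/3 unhappy · (3,5)R 1/2 unhappy
Row 4: (4,1)B 2/3 ok · (4,2)B 2/4 unhappy · (4,3)R 0/4 unhappy · (4,4)B 2/3 ok · (4,5)B 1/2 unhappy
Row 5: (5,0)R 1/1 ok · (5,1)R 2/3 ok · (5,2)R 1/3 unhappy · (5,3)B 1/3 unhappy · (5,4)B 2/2 ok
For instance (0,2) has only 1/2 same-type neighbors, below 3/5.

No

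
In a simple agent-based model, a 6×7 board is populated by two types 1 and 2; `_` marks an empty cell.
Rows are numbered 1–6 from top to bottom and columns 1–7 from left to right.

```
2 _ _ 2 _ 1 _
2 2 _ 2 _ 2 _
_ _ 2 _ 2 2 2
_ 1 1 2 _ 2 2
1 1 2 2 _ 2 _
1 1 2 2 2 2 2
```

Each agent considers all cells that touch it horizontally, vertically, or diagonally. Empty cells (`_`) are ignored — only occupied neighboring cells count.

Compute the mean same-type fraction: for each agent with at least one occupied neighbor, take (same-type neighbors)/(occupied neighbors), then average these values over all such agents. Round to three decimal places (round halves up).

(1,1)2 2/2
(1,4)2 1/1
(1,6)1 0/1
(2,1)2 2/2
(2,2)2 3/3
(2,4)2 3/3
(2,6)2 3/4
(3,3)2 3/5
(3,5)2 5/5
(3,6)2 5/5
(3,7)2 4/4
(4,2)1 3/5
(4,3)1 2/6
(4,4)2 4/5
(4,6)2 5/5
(4,7)2 4/4
(5,1)1 4/4
(5,2)1 5/7
(5,3)2 4/8
(5,4)2 5/6
(5,6)2 5/5
(6,1)1 3/3
(6,2)1 3/5
(6,3)2 3/5
(6,4)2 4/4
(6,5)2 4/4
(6,6)2 3/3
(6,7)2 2/2
Sum over 28 agents: 2/2 + 1/1 + 0/1 + 2/2 + 3/3 + 3/3 + 3/4 + 3/5 + 5/5 + 5/5 + 4/4 + 3/5 + 2/6 + 4/5 + 5/5 + 4/4 + 4/4 + 5/7 + 4/8 + 5/6 + 5/5 + 3/3 + 3/5 + 3/5 + 4/4 + 4/4 + 3/3 + 2/2 = 9799/420; mean = 9799/420 ÷ 28 = 9799/11760 = 0.833248… → 0.833.

0.833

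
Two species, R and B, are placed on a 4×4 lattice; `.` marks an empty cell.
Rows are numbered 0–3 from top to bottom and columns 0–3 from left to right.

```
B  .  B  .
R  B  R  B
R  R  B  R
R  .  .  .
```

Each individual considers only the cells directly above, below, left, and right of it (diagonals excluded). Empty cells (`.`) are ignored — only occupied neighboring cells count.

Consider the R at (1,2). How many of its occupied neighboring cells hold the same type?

Occupied neighbors of (1,2): (0,2)=B, (2,2)=B, (1,1)=B, (1,3)=B.
Same type (R): 0 of 4.

0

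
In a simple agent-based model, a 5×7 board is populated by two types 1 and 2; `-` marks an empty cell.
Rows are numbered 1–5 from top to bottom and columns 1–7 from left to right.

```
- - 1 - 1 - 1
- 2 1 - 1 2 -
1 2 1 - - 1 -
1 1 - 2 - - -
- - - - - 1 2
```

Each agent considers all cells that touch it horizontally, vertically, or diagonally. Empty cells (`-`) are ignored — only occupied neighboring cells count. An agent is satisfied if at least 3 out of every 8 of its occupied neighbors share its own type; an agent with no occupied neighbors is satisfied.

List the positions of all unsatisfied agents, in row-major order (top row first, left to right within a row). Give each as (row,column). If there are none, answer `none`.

(1,7), (2,2), (2,6), (3,2), (4,4), (5,6), (5,7)

Row 1: (1,3)1 1/2 ok · (1,5)1 1/2 ok · (1,7)1 0/1 unhappy
Row 2: (2,2)2 1/5 unhappy · (2,3)1 2/4 ok · (2,5)1 2/3 ok · (2,6)2 0/4 unhappy
Row 3: (3,1)1 2/4 ok · (3,2)2 1/6 unhappy · (3,3)1 2/5 ok · (3,6)1 1/2 ok
Row 4: (4,1)1 2/3 ok · (4,2)1 3/4 ok · (4,4)2 0/1 unhappy
Row 5: (5,6)1 0/1 unhappy · (5,7)2 0/1 unhappy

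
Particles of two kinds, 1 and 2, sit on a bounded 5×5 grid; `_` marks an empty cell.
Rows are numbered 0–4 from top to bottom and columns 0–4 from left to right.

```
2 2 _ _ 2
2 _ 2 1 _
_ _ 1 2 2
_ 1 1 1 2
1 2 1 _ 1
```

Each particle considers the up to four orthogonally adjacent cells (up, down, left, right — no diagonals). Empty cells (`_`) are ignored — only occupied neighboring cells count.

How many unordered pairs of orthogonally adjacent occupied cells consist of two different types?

10

Scan each occupied cell's neighbors to the right and below so each pair is counted once.
From row 0: 0 unlike of 2 pairs (running 0/2).
From row 1: 3 unlike of 3 pairs (running 3/5).
From row 2: 2 unlike of 5 pairs (running 5/10).
From row 3: 3 unlike of 6 pairs (running 8/16).
From row 4: 2 unlike of 2 pairs (running 10/18).
Total adjacent occupied pairs: 18; unlike-type pairs: 10.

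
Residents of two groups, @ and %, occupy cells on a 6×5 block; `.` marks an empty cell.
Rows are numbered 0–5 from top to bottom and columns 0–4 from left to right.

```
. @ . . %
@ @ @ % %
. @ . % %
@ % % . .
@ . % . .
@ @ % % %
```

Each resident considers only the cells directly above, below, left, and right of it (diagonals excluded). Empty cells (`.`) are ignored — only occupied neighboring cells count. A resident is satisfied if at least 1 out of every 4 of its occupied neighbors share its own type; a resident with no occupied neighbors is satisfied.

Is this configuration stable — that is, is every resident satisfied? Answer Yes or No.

(0,1)@ 1/1 ok
(0,4)% 1/1 ok
(1,0)@ 1/1 ok
(1,1)@ 4/4 ok
(1,2)@ 1/2 ok
(1,3)% 2/3 ok
(1,4)% 3/3 ok
(2,1)@ 1/2 ok
(2,3)% 2/2 ok
(2,4)% 2/2 ok
(3,0)@ 1/2 ok
(3,1)% 1/3 ok
(3,2)% 2/2 ok
(4,0)@ 2/2 ok
(4,2)% 2/2 ok
(5,0)@ 2/2 ok
(5,1)@ 1/2 ok
(5,2)% 2/3 ok
(5,3)% 2/2 ok
(5,4)% 1/1 ok
All meet the threshold, so the configuration is stable.

Yes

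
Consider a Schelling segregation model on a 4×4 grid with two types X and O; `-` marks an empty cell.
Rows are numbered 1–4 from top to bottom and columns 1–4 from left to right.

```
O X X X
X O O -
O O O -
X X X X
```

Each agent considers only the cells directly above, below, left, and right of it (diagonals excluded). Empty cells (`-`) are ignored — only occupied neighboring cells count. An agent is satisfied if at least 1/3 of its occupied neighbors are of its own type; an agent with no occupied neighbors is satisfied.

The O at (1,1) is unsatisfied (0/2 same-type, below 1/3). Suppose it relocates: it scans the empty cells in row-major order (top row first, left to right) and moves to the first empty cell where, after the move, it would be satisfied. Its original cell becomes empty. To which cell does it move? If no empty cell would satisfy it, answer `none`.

(2,4)

Vacating (1,1). Empty cells in order:
  (2,4): 1/2 same-type → satisfied — stop here.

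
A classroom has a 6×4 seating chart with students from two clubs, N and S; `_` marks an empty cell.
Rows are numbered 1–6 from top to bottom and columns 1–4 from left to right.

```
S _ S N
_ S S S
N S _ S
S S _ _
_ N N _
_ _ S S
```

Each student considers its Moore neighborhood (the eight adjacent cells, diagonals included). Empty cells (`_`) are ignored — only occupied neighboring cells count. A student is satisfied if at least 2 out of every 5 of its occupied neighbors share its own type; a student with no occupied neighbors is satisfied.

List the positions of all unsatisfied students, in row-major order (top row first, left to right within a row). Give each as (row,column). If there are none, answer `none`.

(1,4), (3,1), (5,2), (5,3), (6,3)

Row 1: (1,1)S 1/1 ok · (1,3)S 3/4 ok · (1,4)N 0/3 unhappy
Row 2: (2,2)S 4/5 ok · (2,3)S 5/6 ok · (2,4)S 3/4 ok
Row 3: (3,1)N 0/4 unhappy · (3,2)S 4/5 ok · (3,4)S 2/2 ok
Row 4: (4,1)S 2/4 ok · (4,2)S 2/5 ok
Row 5: (5,2)N 1/4 unhappy · (5,3)N 1/4 unhappy
Row 6: (6,3)S 1/3 unhappy · (6,4)S 1/2 ok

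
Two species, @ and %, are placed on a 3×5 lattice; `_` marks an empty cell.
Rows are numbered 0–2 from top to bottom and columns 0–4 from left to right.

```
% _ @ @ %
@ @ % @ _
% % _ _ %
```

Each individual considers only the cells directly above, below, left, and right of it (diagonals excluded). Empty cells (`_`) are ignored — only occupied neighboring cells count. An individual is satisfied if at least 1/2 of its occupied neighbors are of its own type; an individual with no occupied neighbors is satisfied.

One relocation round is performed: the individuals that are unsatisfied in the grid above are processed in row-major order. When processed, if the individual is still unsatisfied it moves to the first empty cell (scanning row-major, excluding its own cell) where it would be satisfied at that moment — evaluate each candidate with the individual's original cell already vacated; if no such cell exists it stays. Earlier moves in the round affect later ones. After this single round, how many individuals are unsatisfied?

1

Initially unsatisfied (in order): (0,0), (0,4), (1,0), (1,1), (1,2).
  (0,0) → (1,4).
  (0,4): now satisfied by earlier moves; stays.
  (1,0): now satisfied by earlier moves; stays.
  (1,1) → (0,0).
  (1,2) → (1,1).
Resulting grid:
@ _ @ @ %
@ % _ @ %
% % _ _ %
Unsatisfied now: (1,0).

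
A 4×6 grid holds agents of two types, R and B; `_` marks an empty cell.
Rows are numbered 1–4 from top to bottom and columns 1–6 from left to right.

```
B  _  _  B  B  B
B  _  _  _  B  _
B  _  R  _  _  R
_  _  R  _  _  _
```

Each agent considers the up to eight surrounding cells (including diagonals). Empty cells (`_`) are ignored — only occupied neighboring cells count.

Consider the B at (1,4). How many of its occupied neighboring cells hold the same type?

Occupied neighbors of (1,4): (1,5)=B, (2,5)=B.
Same type (B): 2 of 2.

2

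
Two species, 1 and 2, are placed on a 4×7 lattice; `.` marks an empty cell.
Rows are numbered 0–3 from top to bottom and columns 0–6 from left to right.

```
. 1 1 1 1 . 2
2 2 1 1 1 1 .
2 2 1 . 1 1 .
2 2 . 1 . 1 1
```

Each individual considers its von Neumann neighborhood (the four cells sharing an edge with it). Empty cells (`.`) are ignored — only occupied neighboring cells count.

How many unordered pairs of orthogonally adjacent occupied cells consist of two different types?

3

Scan each occupied cell's neighbors to the right and below so each pair is counted once.
Row 0: 1(0,1)–1(0,2)= 1(0,1)–2(1,1)≠ 1(0,2)–1(0,3)= 1(0,2)–1(1,2)= 1(0,3)–1(0,4)= 1(0,3)–1(1,3)= 1(0,4)–1(1,4)=  → 1/7 unlike.
Row 1: 2(1,0)–2(1,1)= 2(1,0)–2(2,0)= 2(1,1)–1(1,2)≠ 2(1,1)–2(2,1)= 1(1,2)–1(1,3)= 1(1,2)–1(2,2)= 1(1,3)–1(1,4)= 1(1,4)–1(1,5)= 1(1,4)–1(2,4)= 1(1,5)–1(2,5)=  → 1/10 unlike.
Row 2: 2(2,0)–2(2,1)= 2(2,0)–2(3,0)= 2(2,1)–1(2,2)≠ 2(2,1)–2(3,1)= 1(2,4)–1(2,5)= 1(2,5)–1(3,5)=  → 1/6 unlike.
Row 3: 2(3,0)–2(3,1)= 1(3,5)–1(3,6)=  → 0/2 unlike.
Total adjacent occupied pairs: 25; unlike-type pairs: 3.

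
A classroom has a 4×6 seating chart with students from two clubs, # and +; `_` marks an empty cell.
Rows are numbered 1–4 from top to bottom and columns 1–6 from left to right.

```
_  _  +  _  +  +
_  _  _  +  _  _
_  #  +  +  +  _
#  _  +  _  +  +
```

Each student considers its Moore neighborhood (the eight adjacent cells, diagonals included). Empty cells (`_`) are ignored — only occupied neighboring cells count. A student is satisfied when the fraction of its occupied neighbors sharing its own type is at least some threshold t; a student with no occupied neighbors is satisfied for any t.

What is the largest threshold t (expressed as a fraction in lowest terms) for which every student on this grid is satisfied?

1/3

Row 1: (1,3)+ 1/1 · (1,5)+ 2/2 · (1,6)+ 1/1
Row 2: (2,4)+ 5/5
Row 3: (3,2)# 1/3 · (3,3)+ 3/4 · (3,4)+ 5/5 · (3,5)+ 4/4
Row 4: (4,1)# 1/1 · (4,3)+ 2/3 · (4,5)+ 3/3 · (4,6)+ 2/2
The smallest same-type fraction is 1/3 at (3,2), which reduces to 1/3. Any threshold above that leaves this student unsatisfied.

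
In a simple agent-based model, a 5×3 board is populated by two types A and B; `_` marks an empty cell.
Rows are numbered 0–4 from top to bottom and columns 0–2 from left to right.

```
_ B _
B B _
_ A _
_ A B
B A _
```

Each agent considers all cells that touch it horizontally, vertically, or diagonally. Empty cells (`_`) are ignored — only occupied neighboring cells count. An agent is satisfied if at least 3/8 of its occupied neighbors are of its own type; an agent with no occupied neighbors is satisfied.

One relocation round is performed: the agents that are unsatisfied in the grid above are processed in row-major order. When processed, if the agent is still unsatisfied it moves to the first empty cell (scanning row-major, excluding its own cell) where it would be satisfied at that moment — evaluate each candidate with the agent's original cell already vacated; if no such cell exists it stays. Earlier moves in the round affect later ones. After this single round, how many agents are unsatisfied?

Initially unsatisfied (in order): (2,1), (3,2), (4,0), (4,1).
  (2,1) → (3,0).
  (3,2) → (0,0).
  (4,0) → (0,2).
  (4,1): now satisfied by earlier moves; stays.
Resulting grid:
B B B
B B _
_ _ _
A A _
_ A _
All satisfied now.

0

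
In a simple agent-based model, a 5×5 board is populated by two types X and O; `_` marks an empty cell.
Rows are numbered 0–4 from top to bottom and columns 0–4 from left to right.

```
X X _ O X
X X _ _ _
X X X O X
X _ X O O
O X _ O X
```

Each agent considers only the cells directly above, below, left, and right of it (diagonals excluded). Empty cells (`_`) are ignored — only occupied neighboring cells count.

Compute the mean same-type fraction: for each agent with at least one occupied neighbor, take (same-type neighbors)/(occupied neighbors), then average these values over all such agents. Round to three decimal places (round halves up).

0.504

Row 0: (0,0)X 2/2 · (0,1)X 2/2 · (0,3)O 0/1 · (0,4)X 0/1
Row 1: (1,0)X 3/3 · (1,1)X 3/3
Row 2: (2,0)X 3/3 · (2,1)X 3/3 · (2,2)X 2/3 · (2,3)O 1/3 · (2,4)X 0/2
Row 3: (3,0)X 1/2 · (3,2)X 1/2 · (3,3)O 3/4 · (3,4)O 1/3
Row 4: (4,0)O 0/2 · (4,1)X 0/1 · (4,3)O 1/2 · (4,4)X 0/2
Sum over 19 agents: 2/2 + 2/2 + 0/1 + 0/1 + 3/3 + 3/3 + 3/3 + 3/3 + 2/3 + 1/3 + 0/2 + 1/2 + 1/2 + 3/4 + 1/3 + 0/2 + 0/1 + 1/2 + 0/2 = 115/12; mean = 115/12 ÷ 19 = 115/228 = 0.504385… → 0.504.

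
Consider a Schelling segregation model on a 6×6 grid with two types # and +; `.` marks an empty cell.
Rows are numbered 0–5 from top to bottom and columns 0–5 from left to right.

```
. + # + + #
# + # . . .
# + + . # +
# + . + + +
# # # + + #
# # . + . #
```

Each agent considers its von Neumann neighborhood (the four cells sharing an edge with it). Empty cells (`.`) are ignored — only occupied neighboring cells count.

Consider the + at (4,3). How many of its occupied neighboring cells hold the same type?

3

Occupied neighbors of (4,3): (3,3)=+, (5,3)=+, (4,2)=#, (4,4)=+.
Same type (+): 3 of 4.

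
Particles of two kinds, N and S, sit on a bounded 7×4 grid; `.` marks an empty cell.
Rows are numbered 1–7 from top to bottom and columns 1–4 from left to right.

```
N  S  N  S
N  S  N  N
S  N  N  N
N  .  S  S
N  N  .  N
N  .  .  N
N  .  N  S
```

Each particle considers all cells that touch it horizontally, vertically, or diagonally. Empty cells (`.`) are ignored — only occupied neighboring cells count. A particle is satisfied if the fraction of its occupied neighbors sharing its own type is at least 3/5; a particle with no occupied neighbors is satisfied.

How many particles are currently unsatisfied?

14

(1,1)N 1/3 unhappy
(1,2)S 1/5 unhappy
(1,3)N 2/5 unhappy
(1,4)S 0/3 unhappy
(2,1)N 2/5 unhappy
(2,2)S 2/8 unhappy
(2,3)N 5/8 ok
(2,4)N 4/5 ok
(3,1)S 1/4 unhappy
(3,2)N 4/7 unhappy
(3,3)N 4/7 unhappy
(3,4)N 3/5 ok
(4,1)N 3/4 ok
(4,3)S 1/6 unhappy
(4,4)S 1/4 unhappy
(5,1)N 3/3 ok
(5,2)N 3/4 ok
(5,4)N 1/3 unhappy
(6,1)N 3/3 ok
(6,4)N 2/3 ok
(7,1)N 1/1 ok
(7,3)N 1/2 unhappy
(7,4)S 0/2 unhappy
Unsatisfied: (1,1), (1,2), (1,3), (1,4), (2,1), (2,2), (3,1), (3,2), (3,3), (4,3), (4,4), (5,4), (7,3), (7,4) — 14 in total.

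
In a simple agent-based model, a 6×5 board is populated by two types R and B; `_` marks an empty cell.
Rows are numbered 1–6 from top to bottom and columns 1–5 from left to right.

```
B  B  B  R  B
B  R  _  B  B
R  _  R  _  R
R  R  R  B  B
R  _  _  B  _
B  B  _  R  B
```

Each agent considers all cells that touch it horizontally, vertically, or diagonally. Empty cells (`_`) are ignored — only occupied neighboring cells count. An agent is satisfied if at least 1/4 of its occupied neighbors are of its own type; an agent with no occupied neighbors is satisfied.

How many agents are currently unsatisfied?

3

Row 1: (1,1)B 2/3 ✓ · (1,2)B 3/4 ✓ · (1,3)B 2/4 ✓ · (1,4)R 0/4 ✗ · (1,5)B 2/3 ✓
Row 2: (2,1)B 2/4 ✓ · (2,2)R 2/6 ✓ · (2,4)B 3/6 ✓ · (2,5)B 2/4 ✓
Row 3: (3,1)R 3/4 ✓ · (3,3)R 3/5 ✓ · (3,5)R 0/4 ✗
Row 4: (4,1)R 3/3 ✓ · (4,2)R 5/5 ✓ · (4,3)R 2/4 ✓ · (4,4)B 2/5 ✓ · (4,5)B 2/3 ✓
Row 5: (5,1)R 2/4 ✓ · (5,4)B 3/5 ✓
Row 6: (6,1)B 1/2 ✓ · (6,2)B 1/2 ✓ · (6,4)R 0/2 ✗ · (6,5)B 1/2 ✓
Unsatisfied: (1,4), (3,5), (6,4) — 3 in total.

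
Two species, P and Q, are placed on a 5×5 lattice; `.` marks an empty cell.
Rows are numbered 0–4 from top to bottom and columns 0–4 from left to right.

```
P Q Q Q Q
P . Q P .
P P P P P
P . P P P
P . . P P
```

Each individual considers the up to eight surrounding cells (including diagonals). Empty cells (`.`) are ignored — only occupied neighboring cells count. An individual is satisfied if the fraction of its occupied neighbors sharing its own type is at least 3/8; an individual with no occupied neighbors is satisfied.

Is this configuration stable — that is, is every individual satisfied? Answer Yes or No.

(0,0)P 1/2 ok
(0,1)Q 2/4 ok
(0,2)Q 3/4 ok
(0,3)Q 3/4 ok
(0,4)Q 1/2 ok
(1,0)P 3/4 ok
(1,2)Q 3/7 ok
(1,3)P 3/7 ok
(2,0)P 3/3 ok
(2,1)P 5/6 ok
(2,2)P 5/6 ok
(2,3)P 6/7 ok
(2,4)P 4/4 ok
(3,0)P 3/3 ok
(3,2)P 5/5 ok
(3,3)P 7/7 ok
(3,4)P 5/5 ok
(4,0)P 1/1 ok
(4,3)P 4/4 ok
(4,4)P 3/3 ok
All meet the threshold, so the configuration is stable.

Yes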